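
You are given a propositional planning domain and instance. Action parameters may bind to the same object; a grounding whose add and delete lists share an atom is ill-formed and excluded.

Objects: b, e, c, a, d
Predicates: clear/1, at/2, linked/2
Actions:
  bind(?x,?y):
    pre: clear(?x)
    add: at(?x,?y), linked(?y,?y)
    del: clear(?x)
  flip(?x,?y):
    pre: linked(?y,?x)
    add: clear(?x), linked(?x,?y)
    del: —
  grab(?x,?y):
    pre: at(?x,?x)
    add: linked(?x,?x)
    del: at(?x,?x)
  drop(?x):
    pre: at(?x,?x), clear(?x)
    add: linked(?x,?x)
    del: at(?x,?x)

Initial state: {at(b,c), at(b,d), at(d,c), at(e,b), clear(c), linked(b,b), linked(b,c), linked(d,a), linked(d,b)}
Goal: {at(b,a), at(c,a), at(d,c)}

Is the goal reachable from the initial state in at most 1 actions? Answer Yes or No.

1. bind(c,a)  →  {at(b,c), at(b,d), at(c,a), at(d,c), at(e,b), linked(a,a), linked(b,b), linked(b,c), linked(d,a), linked(d,b)}
2. flip(b,b)  →  {at(b,c), at(b,d), at(c,a), at(d,c), at(e,b), clear(b), linked(a,a), linked(b,b), linked(b,c), linked(d,a), linked(d,b)}
3. bind(b,a)  →  {at(b,a), at(b,c), at(b,d), at(c,a), at(d,c), at(e,b), linked(a,a), linked(b,b), linked(b,c), linked(d,a), linked(d,b)}
optimal plan length = 3; 3 > 1

No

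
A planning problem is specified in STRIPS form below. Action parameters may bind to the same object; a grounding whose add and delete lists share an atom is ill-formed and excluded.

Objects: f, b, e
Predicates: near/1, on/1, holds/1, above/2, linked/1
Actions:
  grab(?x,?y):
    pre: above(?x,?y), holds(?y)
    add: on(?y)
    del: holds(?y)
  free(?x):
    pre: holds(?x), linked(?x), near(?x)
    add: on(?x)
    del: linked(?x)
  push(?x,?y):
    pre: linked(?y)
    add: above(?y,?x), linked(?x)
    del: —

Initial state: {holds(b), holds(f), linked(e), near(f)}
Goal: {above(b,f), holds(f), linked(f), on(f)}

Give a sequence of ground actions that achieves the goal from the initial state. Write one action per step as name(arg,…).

1. push(f,e)  →  {above(e,f), holds(b), holds(f), linked(e), linked(f), near(f)}
2. free(f)  →  {above(e,f), holds(b), holds(f), linked(e), near(f), on(f)}
3. push(b,e)  →  {above(e,b), above(e,f), holds(b), holds(f), linked(b), linked(e), near(f), on(f)}
4. push(f,b)  →  {above(b,f), above(e,b), above(e,f), holds(b), holds(f), linked(b), linked(e), linked(f), near(f), on(f)}

push(f,e); free(f); push(b,e); push(f,b)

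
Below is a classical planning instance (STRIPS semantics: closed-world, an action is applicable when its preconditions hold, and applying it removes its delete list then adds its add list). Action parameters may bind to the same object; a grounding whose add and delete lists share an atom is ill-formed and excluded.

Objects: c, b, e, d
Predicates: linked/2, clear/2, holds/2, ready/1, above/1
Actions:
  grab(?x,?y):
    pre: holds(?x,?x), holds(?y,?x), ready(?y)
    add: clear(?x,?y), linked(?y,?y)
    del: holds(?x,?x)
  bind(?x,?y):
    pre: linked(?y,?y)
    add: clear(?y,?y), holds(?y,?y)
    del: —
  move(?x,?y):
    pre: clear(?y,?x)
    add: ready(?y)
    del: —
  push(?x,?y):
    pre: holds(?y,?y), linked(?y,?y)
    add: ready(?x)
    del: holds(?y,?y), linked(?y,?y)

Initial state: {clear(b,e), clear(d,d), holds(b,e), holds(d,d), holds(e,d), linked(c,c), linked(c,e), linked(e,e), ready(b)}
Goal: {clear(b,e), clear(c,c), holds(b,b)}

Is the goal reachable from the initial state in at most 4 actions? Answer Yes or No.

1. bind(c,c)  →  {clear(b,e), clear(c,c), clear(d,d), holds(b,e), holds(c,c), holds(d,d), holds(e,d), linked(c,c), linked(c,e), linked(e,e), ready(b)}
2. bind(c,e)  →  {clear(b,e), clear(c,c), clear(d,d), clear(e,e), holds(b,e), holds(c,c), holds(d,d), holds(e,d), holds(e,e), linked(c,c), linked(c,e), linked(e,e), ready(b)}
3. grab(e,b)  →  {clear(b,e), clear(c,c), clear(d,d), clear(e,b), clear(e,e), holds(b,e), holds(c,c), holds(d,d), holds(e,d), linked(b,b), linked(c,c), linked(c,e), linked(e,e), ready(b)}
4. bind(c,b)  →  {clear(b,b), clear(b,e), clear(c,c), clear(d,d), clear(e,b), clear(e,e), holds(b,b), holds(b,e), holds(c,c), holds(d,d), holds(e,d), linked(b,b), linked(c,c), linked(c,e), linked(e,e), ready(b)}
optimal plan length = 4; 4 ≤ 4

Yes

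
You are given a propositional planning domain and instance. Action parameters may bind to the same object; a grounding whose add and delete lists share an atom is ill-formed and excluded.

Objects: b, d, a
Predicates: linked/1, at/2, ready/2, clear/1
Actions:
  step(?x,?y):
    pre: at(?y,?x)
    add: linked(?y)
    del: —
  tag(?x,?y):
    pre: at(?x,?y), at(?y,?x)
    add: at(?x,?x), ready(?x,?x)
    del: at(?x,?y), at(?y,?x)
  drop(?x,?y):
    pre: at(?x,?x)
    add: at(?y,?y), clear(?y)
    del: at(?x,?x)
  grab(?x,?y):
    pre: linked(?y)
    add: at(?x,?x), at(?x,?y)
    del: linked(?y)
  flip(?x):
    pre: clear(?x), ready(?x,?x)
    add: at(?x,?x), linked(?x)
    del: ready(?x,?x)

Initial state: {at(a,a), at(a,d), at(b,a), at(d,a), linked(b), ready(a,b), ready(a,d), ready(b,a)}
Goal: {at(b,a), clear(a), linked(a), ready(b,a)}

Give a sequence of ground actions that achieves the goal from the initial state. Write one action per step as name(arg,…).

step(d,a); tag(d,a); drop(d,a)

1. step(d,a)  →  {at(a,a), at(a,d), at(b,a), at(d,a), linked(a), linked(b), ready(a,b), ready(a,d), ready(b,a)}
2. tag(d,a)  →  {at(a,a), at(b,a), at(d,d), linked(a), linked(b), ready(a,b), ready(a,d), ready(b,a), ready(d,d)}
3. drop(d,a)  →  {at(a,a), at(b,a), clear(a), linked(a), linked(b), ready(a,b), ready(a,d), ready(b,a), ready(d,d)}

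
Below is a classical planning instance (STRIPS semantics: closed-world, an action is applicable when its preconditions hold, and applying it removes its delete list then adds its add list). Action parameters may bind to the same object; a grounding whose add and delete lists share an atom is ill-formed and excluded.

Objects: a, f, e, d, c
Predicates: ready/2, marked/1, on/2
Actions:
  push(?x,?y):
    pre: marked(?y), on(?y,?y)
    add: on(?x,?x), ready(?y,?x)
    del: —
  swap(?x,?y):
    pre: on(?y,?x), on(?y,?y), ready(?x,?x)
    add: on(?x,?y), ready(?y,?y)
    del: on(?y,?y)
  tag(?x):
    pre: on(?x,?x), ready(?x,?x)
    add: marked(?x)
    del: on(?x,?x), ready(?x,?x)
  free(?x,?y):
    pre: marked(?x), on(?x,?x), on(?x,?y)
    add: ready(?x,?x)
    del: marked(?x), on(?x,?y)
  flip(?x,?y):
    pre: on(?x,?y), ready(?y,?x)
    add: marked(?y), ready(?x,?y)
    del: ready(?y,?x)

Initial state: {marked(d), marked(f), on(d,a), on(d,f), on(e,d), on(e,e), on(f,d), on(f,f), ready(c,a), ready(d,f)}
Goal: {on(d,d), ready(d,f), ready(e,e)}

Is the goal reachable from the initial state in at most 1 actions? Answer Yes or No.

1. push(d,f)  →  {marked(d), marked(f), on(d,a), on(d,d), on(d,f), on(e,d), on(e,e), on(f,d), on(f,f), ready(c,a), ready(d,f), ready(f,d)}
2. push(d,d)  →  {marked(d), marked(f), on(d,a), on(d,d), on(d,f), on(e,d), on(e,e), on(f,d), on(f,f), ready(c,a), ready(d,d), ready(d,f), ready(f,d)}
3. swap(d,e)  →  {marked(d), marked(f), on(d,a), on(d,d), on(d,e), on(d,f), on(e,d), on(f,d), on(f,f), ready(c,a), ready(d,d), ready(d,f), ready(e,e), ready(f,d)}
optimal plan length = 3; 3 > 1

No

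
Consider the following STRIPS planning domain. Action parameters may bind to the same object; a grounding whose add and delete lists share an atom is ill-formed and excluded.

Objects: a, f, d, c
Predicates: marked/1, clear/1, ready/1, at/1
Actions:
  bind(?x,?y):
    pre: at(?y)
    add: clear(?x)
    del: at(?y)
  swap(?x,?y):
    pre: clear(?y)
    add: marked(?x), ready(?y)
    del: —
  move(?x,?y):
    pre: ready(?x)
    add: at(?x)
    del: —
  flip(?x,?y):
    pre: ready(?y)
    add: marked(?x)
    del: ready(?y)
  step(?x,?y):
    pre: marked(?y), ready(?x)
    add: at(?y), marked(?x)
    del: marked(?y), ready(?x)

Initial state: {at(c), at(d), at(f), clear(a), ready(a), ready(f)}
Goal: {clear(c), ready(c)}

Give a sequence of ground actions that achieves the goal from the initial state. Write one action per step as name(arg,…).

bind(c,f); swap(a,c)

1. bind(c,f)  →  {at(c), at(d), clear(a), clear(c), ready(a), ready(f)}
2. swap(a,c)  →  {at(c), at(d), clear(a), clear(c), marked(a), ready(a), ready(c), ready(f)}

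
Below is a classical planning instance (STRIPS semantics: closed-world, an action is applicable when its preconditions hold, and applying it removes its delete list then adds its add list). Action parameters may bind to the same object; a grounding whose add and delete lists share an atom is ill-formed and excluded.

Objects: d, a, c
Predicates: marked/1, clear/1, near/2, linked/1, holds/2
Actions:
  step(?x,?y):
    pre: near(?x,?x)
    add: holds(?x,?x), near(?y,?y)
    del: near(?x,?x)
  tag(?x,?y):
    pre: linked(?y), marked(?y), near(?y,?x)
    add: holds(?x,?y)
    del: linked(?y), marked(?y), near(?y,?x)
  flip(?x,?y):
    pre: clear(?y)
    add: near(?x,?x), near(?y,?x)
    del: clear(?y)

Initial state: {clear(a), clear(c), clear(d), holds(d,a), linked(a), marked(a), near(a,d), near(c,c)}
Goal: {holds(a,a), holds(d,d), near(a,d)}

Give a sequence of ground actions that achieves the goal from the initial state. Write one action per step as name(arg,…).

step(c,d); step(d,a); step(a,d)

1. step(c,d)  →  {clear(a), clear(c), clear(d), holds(c,c), holds(d,a), linked(a), marked(a), near(a,d), near(d,d)}
2. step(d,a)  →  {clear(a), clear(c), clear(d), holds(c,c), holds(d,a), holds(d,d), linked(a), marked(a), near(a,a), near(a,d)}
3. step(a,d)  →  {clear(a), clear(c), clear(d), holds(a,a), holds(c,c), holds(d,a), holds(d,d), linked(a), marked(a), near(a,d), near(d,d)}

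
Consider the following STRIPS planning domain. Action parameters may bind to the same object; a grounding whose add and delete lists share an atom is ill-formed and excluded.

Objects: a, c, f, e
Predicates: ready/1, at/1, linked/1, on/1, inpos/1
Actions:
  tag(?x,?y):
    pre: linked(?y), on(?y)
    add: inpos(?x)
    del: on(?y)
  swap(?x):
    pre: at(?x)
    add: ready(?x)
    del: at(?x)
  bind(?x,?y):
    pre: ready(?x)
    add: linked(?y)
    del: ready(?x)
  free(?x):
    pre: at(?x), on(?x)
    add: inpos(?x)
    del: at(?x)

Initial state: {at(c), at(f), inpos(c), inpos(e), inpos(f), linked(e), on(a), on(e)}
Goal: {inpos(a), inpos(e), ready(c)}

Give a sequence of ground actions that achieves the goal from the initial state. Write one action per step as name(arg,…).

1. tag(a,e)  →  {at(c), at(f), inpos(a), inpos(c), inpos(e), inpos(f), linked(e), on(a)}
2. swap(c)  →  {at(f), inpos(a), inpos(c), inpos(e), inpos(f), linked(e), on(a), ready(c)}

tag(a,e); swap(c)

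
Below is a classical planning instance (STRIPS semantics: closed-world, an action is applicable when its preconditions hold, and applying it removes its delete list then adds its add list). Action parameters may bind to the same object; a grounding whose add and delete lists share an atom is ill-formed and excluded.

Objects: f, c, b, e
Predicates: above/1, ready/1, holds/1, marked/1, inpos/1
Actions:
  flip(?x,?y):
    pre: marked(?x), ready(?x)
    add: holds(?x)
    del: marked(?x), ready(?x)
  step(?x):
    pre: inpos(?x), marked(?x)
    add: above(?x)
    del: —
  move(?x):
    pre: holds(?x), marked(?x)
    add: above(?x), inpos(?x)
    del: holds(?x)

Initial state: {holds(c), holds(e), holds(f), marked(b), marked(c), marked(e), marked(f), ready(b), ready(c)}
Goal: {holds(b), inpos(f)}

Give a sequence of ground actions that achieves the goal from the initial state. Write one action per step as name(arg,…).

flip(b,f); move(f)

1. flip(b,f)  →  {holds(b), holds(c), holds(e), holds(f), marked(c), marked(e), marked(f), ready(c)}
2. move(f)  →  {above(f), holds(b), holds(c), holds(e), inpos(f), marked(c), marked(e), marked(f), ready(c)}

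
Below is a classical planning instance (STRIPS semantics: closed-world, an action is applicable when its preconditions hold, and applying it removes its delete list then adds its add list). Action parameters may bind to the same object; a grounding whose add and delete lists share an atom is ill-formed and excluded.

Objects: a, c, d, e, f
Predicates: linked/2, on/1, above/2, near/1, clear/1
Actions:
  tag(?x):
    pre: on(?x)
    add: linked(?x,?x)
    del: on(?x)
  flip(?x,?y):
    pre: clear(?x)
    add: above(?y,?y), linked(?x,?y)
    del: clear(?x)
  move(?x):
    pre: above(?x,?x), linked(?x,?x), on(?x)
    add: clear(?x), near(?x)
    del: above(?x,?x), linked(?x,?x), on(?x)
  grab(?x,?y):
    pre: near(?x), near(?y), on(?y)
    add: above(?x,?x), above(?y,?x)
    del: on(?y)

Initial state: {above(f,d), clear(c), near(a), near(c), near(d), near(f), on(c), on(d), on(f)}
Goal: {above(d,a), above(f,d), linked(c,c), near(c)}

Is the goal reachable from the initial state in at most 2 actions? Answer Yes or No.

1. tag(c)  →  {above(f,d), clear(c), linked(c,c), near(a), near(c), near(d), near(f), on(d), on(f)}
2. grab(a,d)  →  {above(a,a), above(d,a), above(f,d), clear(c), linked(c,c), near(a), near(c), near(d), near(f), on(f)}
optimal plan length = 2; 2 ≤ 2

Yes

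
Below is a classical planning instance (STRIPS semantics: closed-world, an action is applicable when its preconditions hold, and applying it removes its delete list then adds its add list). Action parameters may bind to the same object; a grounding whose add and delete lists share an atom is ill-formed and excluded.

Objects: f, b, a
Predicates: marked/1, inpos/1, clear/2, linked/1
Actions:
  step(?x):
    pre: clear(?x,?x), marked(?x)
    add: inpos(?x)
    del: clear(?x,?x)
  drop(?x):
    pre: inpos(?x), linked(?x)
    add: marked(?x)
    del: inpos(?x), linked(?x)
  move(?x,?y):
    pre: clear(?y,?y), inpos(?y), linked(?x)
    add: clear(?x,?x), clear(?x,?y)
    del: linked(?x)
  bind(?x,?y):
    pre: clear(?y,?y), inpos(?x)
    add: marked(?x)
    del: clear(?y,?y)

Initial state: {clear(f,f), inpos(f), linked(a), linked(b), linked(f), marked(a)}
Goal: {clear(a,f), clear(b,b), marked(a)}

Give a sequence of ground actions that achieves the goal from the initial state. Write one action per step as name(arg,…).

1. move(b,f)  →  {clear(b,b), clear(b,f), clear(f,f), inpos(f), linked(a), linked(f), marked(a)}
2. move(a,f)  →  {clear(a,a), clear(a,f), clear(b,b), clear(b,f), clear(f,f), inpos(f), linked(f), marked(a)}

move(b,f); move(a,f)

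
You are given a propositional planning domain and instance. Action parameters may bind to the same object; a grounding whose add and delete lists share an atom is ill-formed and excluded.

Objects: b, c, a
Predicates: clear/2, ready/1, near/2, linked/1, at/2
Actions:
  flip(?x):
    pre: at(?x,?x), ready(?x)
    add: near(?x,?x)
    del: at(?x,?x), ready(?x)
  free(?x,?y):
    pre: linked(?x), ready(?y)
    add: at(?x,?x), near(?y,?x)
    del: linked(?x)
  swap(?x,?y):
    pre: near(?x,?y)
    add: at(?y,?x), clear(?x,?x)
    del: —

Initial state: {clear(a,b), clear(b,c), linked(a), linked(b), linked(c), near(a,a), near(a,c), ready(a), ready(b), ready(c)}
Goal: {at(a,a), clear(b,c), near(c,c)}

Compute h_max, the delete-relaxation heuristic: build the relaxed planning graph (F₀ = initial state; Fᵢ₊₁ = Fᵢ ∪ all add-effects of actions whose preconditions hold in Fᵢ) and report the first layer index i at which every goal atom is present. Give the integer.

1

F0 = init (10 atoms)
F1 = F0 ∪ {at(a,a), at(b,b), at(c,a), at(c,c), clear(a,a), near(a,b), near(b,a), near(b,b), near(b,c), near(c,a), near(c,b), near(c,c)}  (22 atoms)
goal ⊆ F1  ⇒  h_max = 1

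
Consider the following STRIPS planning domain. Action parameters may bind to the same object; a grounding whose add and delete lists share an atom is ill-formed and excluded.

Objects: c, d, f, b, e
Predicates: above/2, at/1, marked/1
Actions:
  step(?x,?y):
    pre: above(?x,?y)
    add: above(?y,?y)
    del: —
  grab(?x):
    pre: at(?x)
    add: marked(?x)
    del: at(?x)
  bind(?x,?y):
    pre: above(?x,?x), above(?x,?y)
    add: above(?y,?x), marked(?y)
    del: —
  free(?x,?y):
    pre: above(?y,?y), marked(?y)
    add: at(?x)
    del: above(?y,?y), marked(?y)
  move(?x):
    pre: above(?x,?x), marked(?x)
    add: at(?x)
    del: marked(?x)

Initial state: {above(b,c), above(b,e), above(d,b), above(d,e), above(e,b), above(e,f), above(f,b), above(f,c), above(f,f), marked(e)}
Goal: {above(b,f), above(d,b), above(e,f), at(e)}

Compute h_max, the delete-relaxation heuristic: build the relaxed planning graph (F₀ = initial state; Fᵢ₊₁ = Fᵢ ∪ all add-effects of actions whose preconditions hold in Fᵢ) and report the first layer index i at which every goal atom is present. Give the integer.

F0 = init (10 atoms)
F1 = F0 ∪ {above(b,b), above(b,f), above(c,c), above(c,f), above(e,e), marked(b), marked(c), marked(f)}  (18 atoms)
F2 = F1 ∪ {above(c,b), above(f,e), at(b), at(c), at(d), at(e), at(f)}  (25 atoms)
goal ⊆ F2  ⇒  h_max = 2

2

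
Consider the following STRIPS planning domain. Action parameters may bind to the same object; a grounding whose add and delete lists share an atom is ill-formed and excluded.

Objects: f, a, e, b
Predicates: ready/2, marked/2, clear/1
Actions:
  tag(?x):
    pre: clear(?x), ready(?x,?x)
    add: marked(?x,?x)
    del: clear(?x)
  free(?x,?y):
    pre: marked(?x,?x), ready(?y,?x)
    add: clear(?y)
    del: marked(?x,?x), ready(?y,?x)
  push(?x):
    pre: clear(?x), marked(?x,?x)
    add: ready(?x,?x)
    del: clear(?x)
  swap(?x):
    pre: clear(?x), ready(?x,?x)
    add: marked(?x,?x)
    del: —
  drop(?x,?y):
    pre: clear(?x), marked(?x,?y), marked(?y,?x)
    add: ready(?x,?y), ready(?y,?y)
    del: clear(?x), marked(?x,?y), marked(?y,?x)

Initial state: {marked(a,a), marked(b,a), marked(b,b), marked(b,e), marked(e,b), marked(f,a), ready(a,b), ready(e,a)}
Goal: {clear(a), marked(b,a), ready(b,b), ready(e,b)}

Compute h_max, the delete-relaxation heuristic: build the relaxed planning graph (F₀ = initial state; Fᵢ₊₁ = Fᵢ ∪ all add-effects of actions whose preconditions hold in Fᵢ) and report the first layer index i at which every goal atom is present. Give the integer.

2

F0 = init (8 atoms)
F1 = F0 ∪ {clear(a), clear(e)}  (10 atoms)
F2 = F1 ∪ {ready(a,a), ready(b,b), ready(e,b)}  (13 atoms)
goal ⊆ F2  ⇒  h_max = 2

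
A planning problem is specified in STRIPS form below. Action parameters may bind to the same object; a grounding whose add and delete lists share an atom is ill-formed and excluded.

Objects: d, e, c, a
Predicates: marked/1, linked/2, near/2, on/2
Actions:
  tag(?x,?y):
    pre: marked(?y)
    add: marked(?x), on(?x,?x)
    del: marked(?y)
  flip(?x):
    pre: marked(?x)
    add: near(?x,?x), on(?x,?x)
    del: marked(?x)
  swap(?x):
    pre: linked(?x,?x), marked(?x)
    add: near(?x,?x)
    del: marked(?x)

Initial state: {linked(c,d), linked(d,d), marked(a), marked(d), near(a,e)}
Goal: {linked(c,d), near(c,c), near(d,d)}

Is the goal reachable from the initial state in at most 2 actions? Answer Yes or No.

No

1. tag(c,a)  →  {linked(c,d), linked(d,d), marked(c), marked(d), near(a,e), on(c,c)}
2. flip(d)  →  {linked(c,d), linked(d,d), marked(c), near(a,e), near(d,d), on(c,c), on(d,d)}
3. flip(c)  →  {linked(c,d), linked(d,d), near(a,e), near(c,c), near(d,d), on(c,c), on(d,d)}
optimal plan length = 3; 3 > 2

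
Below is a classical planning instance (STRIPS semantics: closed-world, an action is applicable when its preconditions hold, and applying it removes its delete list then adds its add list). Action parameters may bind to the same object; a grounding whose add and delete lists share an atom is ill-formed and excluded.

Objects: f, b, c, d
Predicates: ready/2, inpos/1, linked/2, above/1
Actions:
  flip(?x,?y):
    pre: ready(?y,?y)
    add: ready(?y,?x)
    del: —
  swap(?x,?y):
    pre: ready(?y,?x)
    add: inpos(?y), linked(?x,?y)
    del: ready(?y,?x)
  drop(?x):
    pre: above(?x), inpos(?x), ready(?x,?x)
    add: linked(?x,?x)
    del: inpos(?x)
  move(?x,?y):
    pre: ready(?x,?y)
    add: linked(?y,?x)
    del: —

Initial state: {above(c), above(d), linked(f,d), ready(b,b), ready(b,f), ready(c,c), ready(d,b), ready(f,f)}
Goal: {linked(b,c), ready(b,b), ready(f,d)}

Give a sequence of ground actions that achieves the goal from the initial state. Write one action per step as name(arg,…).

1. flip(b,c)  →  {above(c), above(d), linked(f,d), ready(b,b), ready(b,f), ready(c,b), ready(c,c), ready(d,b), ready(f,f)}
2. flip(d,f)  →  {above(c), above(d), linked(f,d), ready(b,b), ready(b,f), ready(c,b), ready(c,c), ready(d,b), ready(f,d), ready(f,f)}
3. swap(b,c)  →  {above(c), above(d), inpos(c), linked(b,c), linked(f,d), ready(b,b), ready(b,f), ready(c,c), ready(d,b), ready(f,d), ready(f,f)}

flip(b,c); flip(d,f); swap(b,c)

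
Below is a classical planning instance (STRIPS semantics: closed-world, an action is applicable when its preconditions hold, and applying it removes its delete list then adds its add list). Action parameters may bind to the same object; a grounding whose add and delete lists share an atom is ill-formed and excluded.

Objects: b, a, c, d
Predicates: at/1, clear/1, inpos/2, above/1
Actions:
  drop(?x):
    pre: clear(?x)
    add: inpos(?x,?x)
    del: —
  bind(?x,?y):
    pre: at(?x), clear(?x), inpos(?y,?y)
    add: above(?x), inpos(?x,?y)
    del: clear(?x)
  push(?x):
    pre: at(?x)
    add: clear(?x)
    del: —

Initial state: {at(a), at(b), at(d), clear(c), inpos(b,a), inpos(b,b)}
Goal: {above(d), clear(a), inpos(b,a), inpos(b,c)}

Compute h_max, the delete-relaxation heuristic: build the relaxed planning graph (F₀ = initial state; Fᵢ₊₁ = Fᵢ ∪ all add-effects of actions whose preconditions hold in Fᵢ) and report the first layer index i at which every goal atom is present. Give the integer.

F0 = init (6 atoms)
F1 = F0 ∪ {clear(a), clear(b), clear(d), inpos(c,c)}  (10 atoms)
F2 = F1 ∪ {above(a), above(b), above(d), inpos(a,a), inpos(a,b), inpos(a,c), inpos(b,c), inpos(d,b), inpos(d,c), inpos(d,d)}  (20 atoms)
goal ⊆ F2  ⇒  h_max = 2

2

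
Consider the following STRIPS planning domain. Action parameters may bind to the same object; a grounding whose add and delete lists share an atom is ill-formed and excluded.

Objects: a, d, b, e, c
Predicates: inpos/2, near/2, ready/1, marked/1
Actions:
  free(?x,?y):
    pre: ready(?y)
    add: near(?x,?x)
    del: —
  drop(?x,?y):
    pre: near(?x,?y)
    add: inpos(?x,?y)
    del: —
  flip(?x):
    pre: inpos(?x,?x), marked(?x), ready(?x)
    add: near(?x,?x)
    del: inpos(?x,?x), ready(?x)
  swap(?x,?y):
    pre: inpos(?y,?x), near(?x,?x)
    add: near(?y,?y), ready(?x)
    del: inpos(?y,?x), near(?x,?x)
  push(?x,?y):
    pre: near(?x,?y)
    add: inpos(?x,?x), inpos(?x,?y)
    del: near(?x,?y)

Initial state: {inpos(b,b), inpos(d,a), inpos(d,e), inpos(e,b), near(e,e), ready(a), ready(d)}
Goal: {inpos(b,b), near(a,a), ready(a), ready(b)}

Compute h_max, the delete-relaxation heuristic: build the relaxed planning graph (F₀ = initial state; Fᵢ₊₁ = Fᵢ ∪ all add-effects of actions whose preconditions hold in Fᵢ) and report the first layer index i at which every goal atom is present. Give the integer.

F0 = init (7 atoms)
F1 = F0 ∪ {inpos(e,e), near(a,a), near(b,b), near(c,c), near(d,d), ready(e)}  (13 atoms)
F2 = F1 ∪ {inpos(a,a), inpos(c,c), inpos(d,d), ready(b)}  (17 atoms)
goal ⊆ F2  ⇒  h_max = 2

2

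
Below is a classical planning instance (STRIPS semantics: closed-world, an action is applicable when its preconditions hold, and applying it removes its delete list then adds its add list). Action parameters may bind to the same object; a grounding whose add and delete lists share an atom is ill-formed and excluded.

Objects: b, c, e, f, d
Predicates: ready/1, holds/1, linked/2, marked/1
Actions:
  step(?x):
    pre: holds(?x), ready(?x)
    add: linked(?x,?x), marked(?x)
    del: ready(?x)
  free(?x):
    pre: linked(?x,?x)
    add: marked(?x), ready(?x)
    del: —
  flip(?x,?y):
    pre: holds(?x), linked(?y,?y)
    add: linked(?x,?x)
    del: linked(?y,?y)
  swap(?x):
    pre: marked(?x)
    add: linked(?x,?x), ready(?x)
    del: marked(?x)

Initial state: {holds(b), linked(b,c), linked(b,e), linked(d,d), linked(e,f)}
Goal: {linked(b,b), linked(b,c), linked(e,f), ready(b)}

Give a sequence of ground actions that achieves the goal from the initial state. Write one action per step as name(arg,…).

flip(b,d); free(b)

1. flip(b,d)  →  {holds(b), linked(b,b), linked(b,c), linked(b,e), linked(e,f)}
2. free(b)  →  {holds(b), linked(b,b), linked(b,c), linked(b,e), linked(e,f), marked(b), ready(b)}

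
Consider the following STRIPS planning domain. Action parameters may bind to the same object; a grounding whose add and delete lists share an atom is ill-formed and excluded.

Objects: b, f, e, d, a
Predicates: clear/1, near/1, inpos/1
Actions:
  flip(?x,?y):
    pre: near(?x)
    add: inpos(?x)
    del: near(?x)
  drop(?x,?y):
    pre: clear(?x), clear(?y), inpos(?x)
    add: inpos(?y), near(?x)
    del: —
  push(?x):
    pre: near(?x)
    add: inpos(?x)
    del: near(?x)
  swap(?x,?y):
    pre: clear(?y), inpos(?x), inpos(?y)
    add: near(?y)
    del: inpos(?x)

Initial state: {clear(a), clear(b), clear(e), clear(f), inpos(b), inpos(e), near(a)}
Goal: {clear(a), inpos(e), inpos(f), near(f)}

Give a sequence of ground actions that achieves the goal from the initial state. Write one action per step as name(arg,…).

drop(b,f); drop(f,b)

1. drop(b,f)  →  {clear(a), clear(b), clear(e), clear(f), inpos(b), inpos(e), inpos(f), near(a), near(b)}
2. drop(f,b)  →  {clear(a), clear(b), clear(e), clear(f), inpos(b), inpos(e), inpos(f), near(a), near(b), near(f)}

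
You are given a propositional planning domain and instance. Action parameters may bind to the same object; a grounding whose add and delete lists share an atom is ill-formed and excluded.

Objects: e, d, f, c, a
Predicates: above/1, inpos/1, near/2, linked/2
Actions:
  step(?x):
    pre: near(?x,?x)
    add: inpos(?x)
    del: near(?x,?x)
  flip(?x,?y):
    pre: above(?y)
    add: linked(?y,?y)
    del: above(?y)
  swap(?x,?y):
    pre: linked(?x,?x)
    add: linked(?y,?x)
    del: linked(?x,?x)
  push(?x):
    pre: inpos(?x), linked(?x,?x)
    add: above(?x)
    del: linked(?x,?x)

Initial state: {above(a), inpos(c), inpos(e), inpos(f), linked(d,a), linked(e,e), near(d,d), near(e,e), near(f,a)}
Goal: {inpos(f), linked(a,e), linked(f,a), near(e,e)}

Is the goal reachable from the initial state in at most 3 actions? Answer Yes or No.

Yes

1. flip(e,a)  →  {inpos(c), inpos(e), inpos(f), linked(a,a), linked(d,a), linked(e,e), near(d,d), near(e,e), near(f,a)}
2. swap(e,a)  →  {inpos(c), inpos(e), inpos(f), linked(a,a), linked(a,e), linked(d,a), near(d,d), near(e,e), near(f,a)}
3. swap(a,f)  →  {inpos(c), inpos(e), inpos(f), linked(a,e), linked(d,a), linked(f,a), near(d,d), near(e,e), near(f,a)}
optimal plan length = 3; 3 ≤ 3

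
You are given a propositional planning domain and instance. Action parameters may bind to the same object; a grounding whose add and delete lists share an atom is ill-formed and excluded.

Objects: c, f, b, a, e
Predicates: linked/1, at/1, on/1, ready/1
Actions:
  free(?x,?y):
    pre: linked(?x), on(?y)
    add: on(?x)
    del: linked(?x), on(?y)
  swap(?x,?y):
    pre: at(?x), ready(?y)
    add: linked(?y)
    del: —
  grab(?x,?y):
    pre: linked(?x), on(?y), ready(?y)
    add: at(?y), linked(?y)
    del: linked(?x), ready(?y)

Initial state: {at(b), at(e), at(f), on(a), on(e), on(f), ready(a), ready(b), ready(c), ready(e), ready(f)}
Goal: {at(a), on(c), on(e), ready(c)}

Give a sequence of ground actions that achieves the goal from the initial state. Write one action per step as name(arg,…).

1. swap(f,c)  →  {at(b), at(e), at(f), linked(c), on(a), on(e), on(f), ready(a), ready(b), ready(c), ready(e), ready(f)}
2. free(c,f)  →  {at(b), at(e), at(f), on(a), on(c), on(e), ready(a), ready(b), ready(c), ready(e), ready(f)}
3. swap(f,c)  →  {at(b), at(e), at(f), linked(c), on(a), on(c), on(e), ready(a), ready(b), ready(c), ready(e), ready(f)}
4. grab(c,a)  →  {at(a), at(b), at(e), at(f), linked(a), on(a), on(c), on(e), ready(b), ready(c), ready(e), ready(f)}

swap(f,c); free(c,f); swap(f,c); grab(c,a)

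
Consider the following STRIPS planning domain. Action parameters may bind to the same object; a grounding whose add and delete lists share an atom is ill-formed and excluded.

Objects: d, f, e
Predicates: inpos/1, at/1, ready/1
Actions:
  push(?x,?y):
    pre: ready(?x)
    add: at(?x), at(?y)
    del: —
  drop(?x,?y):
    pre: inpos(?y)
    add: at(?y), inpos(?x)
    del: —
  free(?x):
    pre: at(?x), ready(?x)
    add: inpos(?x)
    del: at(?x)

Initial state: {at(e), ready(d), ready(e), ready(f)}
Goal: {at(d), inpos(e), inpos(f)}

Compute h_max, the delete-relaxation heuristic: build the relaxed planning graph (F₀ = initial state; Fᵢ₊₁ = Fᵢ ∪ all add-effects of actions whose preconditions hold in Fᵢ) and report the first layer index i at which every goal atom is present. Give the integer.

2

F0 = init (4 atoms)
F1 = F0 ∪ {at(d), at(f), inpos(e)}  (7 atoms)
F2 = F1 ∪ {inpos(d), inpos(f)}  (9 atoms)
goal ⊆ F2  ⇒  h_max = 2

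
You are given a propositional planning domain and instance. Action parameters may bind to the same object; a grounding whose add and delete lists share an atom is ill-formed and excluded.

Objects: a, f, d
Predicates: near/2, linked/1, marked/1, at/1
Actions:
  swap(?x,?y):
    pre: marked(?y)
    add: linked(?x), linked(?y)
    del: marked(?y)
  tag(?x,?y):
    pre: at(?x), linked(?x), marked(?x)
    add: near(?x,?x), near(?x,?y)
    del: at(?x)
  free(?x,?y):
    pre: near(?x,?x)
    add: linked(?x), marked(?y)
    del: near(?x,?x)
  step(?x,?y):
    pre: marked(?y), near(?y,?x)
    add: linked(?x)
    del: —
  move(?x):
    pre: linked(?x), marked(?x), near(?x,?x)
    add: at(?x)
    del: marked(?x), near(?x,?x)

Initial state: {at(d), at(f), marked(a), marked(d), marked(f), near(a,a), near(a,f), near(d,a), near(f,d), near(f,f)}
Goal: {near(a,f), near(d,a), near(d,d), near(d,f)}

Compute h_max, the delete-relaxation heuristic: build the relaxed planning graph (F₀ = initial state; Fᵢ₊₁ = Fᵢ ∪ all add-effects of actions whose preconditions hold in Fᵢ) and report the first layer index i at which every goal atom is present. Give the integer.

2

F0 = init (10 atoms)
F1 = F0 ∪ {linked(a), linked(d), linked(f)}  (13 atoms)
F2 = F1 ∪ {at(a), near(d,d), near(d,f), near(f,a)}  (17 atoms)
goal ⊆ F2  ⇒  h_max = 2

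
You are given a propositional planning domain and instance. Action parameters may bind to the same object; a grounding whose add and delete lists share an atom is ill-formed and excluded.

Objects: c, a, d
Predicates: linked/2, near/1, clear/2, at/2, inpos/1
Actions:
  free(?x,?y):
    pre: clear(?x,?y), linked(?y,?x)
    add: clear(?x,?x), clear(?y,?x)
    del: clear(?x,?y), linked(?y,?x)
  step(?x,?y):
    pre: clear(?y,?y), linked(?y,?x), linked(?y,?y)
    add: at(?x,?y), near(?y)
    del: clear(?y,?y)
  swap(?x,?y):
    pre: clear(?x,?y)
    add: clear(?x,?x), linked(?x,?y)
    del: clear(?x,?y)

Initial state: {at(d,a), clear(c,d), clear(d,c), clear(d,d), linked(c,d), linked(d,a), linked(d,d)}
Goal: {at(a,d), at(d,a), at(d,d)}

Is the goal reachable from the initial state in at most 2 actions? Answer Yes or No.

No

1. step(a,d)  →  {at(a,d), at(d,a), clear(c,d), clear(d,c), linked(c,d), linked(d,a), linked(d,d), near(d)}
2. free(d,c)  →  {at(a,d), at(d,a), clear(c,d), clear(d,d), linked(d,a), linked(d,d), near(d)}
3. step(d,d)  →  {at(a,d), at(d,a), at(d,d), clear(c,d), linked(d,a), linked(d,d), near(d)}
optimal plan length = 3; 3 > 2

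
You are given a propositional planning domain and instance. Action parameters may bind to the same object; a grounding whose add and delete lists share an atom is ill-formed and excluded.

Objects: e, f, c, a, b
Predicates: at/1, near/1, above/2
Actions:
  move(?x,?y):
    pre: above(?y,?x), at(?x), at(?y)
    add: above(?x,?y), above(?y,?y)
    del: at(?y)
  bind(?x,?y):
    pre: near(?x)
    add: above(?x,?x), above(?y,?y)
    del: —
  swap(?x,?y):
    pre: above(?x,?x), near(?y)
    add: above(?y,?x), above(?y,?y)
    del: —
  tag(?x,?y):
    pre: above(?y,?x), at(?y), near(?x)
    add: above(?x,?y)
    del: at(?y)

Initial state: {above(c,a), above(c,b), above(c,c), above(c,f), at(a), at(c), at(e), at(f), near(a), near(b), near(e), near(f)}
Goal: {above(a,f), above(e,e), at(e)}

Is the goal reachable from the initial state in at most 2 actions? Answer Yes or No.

1. bind(e,f)  →  {above(c,a), above(c,b), above(c,c), above(c,f), above(e,e), above(f,f), at(a), at(c), at(e), at(f), near(a), near(b), near(e), near(f)}
2. swap(f,a)  →  {above(a,a), above(a,f), above(c,a), above(c,b), above(c,c), above(c,f), above(e,e), above(f,f), at(a), at(c), at(e), at(f), near(a), near(b), near(e), near(f)}
optimal plan length = 2; 2 ≤ 2

Yes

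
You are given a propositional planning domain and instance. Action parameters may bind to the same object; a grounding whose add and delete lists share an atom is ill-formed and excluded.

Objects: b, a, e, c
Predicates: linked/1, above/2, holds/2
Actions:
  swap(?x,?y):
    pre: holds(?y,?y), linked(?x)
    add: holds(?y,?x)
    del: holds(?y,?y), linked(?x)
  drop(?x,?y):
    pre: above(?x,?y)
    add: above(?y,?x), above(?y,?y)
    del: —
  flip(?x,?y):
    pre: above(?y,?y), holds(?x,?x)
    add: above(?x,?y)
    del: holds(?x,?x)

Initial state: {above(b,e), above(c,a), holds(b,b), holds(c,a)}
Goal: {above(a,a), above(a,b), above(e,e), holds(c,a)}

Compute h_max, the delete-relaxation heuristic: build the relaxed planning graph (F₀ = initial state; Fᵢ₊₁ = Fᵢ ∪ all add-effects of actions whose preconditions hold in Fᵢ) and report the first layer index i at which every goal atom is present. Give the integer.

F0 = init (4 atoms)
F1 = F0 ∪ {above(a,a), above(a,c), above(e,b), above(e,e)}  (8 atoms)
F2 = F1 ∪ {above(b,a), above(b,b), above(c,c)}  (11 atoms)
F3 = F2 ∪ {above(a,b), above(b,c)}  (13 atoms)
goal ⊆ F3  ⇒  h_max = 3

3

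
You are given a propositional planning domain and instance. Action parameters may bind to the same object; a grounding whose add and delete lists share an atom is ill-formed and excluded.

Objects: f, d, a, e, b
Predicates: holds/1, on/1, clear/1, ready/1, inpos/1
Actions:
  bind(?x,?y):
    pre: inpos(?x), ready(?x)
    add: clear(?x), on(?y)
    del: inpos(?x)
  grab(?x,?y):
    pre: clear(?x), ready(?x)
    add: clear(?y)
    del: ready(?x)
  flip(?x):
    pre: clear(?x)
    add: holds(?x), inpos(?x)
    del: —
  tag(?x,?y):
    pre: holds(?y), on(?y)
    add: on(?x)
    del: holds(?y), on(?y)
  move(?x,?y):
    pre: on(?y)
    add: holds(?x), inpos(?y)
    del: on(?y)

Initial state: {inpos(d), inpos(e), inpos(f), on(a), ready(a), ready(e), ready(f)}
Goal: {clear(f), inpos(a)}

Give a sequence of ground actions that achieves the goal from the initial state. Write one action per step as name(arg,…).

bind(f,f); move(f,a)

1. bind(f,f)  →  {clear(f), inpos(d), inpos(e), on(a), on(f), ready(a), ready(e), ready(f)}
2. move(f,a)  →  {clear(f), holds(f), inpos(a), inpos(d), inpos(e), on(f), ready(a), ready(e), ready(f)}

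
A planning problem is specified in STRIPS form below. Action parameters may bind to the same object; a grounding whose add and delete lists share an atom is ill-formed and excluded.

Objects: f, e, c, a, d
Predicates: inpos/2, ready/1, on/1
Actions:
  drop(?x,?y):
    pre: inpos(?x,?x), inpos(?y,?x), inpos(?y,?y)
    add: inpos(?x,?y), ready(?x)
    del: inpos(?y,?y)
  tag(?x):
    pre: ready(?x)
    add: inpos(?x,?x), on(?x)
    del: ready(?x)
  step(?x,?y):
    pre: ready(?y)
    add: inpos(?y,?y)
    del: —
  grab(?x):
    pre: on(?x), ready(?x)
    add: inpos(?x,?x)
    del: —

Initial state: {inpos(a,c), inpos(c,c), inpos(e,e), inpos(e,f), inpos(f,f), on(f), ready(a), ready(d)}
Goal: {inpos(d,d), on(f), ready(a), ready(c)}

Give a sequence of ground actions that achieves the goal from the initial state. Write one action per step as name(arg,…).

tag(d); step(f,a); drop(c,a)

1. tag(d)  →  {inpos(a,c), inpos(c,c), inpos(d,d), inpos(e,e), inpos(e,f), inpos(f,f), on(d), on(f), ready(a)}
2. step(f,a)  →  {inpos(a,a), inpos(a,c), inpos(c,c), inpos(d,d), inpos(e,e), inpos(e,f), inpos(f,f), on(d), on(f), ready(a)}
3. drop(c,a)  →  {inpos(a,c), inpos(c,a), inpos(c,c), inpos(d,d), inpos(e,e), inpos(e,f), inpos(f,f), on(d), on(f), ready(a), ready(c)}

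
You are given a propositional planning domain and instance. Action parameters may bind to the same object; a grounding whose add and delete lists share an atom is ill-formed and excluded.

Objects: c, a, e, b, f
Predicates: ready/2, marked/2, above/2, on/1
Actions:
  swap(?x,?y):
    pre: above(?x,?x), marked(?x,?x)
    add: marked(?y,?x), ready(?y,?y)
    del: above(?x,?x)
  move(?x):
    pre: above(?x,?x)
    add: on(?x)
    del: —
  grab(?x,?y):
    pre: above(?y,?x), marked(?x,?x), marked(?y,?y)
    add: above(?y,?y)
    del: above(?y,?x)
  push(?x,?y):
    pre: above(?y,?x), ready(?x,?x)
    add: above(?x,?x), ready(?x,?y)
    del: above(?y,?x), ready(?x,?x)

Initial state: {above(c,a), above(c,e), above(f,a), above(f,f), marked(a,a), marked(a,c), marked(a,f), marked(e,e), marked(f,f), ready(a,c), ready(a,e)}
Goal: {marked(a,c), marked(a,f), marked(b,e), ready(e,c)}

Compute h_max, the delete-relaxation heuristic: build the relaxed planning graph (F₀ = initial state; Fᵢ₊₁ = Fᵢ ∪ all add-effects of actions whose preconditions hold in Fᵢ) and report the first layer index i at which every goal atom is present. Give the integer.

3

F0 = init (11 atoms)
F1 = F0 ∪ {marked(b,f), marked(c,f), marked(e,f), on(f), ready(a,a), ready(b,b), ready(c,c), ready(e,e), ready(f,f)}  (20 atoms)
F2 = F1 ∪ {above(a,a), above(e,e), ready(a,f), ready(e,c)}  (24 atoms)
F3 = F2 ∪ {marked(a,e), marked(b,a), marked(b,e), marked(c,a), marked(c,e), marked(e,a), marked(f,a), marked(f,e), on(a), on(e)}  (34 atoms)
goal ⊆ F3  ⇒  h_max = 3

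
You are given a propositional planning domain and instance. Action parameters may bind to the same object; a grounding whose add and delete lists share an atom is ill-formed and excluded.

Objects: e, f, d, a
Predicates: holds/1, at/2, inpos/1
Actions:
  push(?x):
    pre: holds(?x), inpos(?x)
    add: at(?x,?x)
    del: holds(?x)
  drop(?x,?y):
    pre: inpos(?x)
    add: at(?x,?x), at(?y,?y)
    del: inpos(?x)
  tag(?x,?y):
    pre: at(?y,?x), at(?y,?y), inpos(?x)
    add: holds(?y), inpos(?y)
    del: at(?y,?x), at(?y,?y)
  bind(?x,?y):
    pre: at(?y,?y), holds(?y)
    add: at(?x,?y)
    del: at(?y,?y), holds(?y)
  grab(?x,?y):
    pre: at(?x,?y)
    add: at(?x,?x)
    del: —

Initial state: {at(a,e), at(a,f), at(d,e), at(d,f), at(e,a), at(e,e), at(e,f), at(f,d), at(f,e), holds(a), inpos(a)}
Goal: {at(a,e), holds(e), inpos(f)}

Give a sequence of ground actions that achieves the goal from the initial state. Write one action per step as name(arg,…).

1. tag(a,e)  →  {at(a,e), at(a,f), at(d,e), at(d,f), at(e,f), at(f,d), at(f,e), holds(a), holds(e), inpos(a), inpos(e)}
2. drop(a,f)  →  {at(a,a), at(a,e), at(a,f), at(d,e), at(d,f), at(e,f), at(f,d), at(f,e), at(f,f), holds(a), holds(e), inpos(e)}
3. tag(e,f)  →  {at(a,a), at(a,e), at(a,f), at(d,e), at(d,f), at(e,f), at(f,d), holds(a), holds(e), holds(f), inpos(e), inpos(f)}

tag(a,e); drop(a,f); tag(e,f)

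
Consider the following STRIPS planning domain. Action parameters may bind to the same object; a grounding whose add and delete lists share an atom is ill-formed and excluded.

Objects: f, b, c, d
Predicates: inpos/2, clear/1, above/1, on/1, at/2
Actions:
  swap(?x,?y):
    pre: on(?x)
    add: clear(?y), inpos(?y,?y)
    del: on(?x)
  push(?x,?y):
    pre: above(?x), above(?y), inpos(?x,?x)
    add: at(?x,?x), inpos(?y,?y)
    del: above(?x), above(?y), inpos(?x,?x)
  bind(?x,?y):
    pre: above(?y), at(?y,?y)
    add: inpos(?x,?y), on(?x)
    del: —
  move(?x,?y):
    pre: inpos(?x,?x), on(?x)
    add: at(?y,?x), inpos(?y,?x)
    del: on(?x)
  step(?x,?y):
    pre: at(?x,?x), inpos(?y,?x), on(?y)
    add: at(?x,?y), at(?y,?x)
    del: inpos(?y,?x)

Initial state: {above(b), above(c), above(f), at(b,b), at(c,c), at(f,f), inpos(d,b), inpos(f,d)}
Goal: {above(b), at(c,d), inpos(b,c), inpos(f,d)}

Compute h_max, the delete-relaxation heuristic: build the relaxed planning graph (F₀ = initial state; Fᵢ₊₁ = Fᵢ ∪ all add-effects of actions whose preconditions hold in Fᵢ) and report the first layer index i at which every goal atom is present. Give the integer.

2

F0 = init (8 atoms)
F1 = F0 ∪ {inpos(b,b), inpos(b,c), inpos(b,f), inpos(c,b), inpos(c,c), inpos(c,f), inpos(d,c), inpos(d,f), inpos(f,b), inpos(f,c), inpos(f,f), on(b), on(c), on(d), on(f)}  (23 atoms)
F2 = F1 ∪ {at(b,c), at(b,d), at(b,f), at(c,b), at(c,d), at(c,f), at(d,b), at(d,c), at(d,f), at(f,b), at(f,c), at(f,d), clear(b), clear(c), clear(d), clear(f), inpos(d,d)}  (40 atoms)
goal ⊆ F2  ⇒  h_max = 2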